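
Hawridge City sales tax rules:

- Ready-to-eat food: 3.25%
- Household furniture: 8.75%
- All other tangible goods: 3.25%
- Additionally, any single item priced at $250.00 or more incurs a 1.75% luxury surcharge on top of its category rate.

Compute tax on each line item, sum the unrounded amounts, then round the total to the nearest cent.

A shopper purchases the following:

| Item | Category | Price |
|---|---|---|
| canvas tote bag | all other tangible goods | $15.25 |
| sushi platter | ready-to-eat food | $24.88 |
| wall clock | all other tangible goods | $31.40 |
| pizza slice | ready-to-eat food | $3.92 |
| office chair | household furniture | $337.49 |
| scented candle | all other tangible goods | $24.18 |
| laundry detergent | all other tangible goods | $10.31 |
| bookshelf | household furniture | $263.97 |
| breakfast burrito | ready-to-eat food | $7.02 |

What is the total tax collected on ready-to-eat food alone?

Sushi platter $24.88: ready-to-eat food → 3.25% → $0.8086
Pizza slice $3.92: ready-to-eat food → 3.25% → $0.1274
Breakfast burrito $7.02: ready-to-eat food → 3.25% → $0.22815
Tax on ready-to-eat food: unrounded sum = $1.16415 → $1.16

$1.16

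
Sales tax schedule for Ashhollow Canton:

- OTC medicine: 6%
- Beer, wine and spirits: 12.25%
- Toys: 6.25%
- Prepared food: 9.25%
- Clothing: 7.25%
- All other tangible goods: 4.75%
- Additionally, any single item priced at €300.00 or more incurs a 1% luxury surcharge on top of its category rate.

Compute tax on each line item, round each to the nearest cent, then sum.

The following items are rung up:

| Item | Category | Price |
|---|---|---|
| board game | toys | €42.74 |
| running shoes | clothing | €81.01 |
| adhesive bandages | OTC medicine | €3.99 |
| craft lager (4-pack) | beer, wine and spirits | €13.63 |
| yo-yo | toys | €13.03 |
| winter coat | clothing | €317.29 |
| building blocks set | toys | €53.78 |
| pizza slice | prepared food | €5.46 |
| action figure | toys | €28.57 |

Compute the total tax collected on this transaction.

€43.10

Board game €42.74: toys → 6.25% → €2.67
Running shoes €81.01: clothing → 7.25% → €5.87
Adhesive bandages €3.99: OTC medicine → 6% → €0.24
Craft lager (4-pack) €13.63: beer, wine and spirits → 12.25% → €1.67
Yo-yo €13.03: toys → 6.25% → €0.81
Winter coat €317.29: clothing → 7.25% + 1% surcharge = 8.25% → €26.18
Building blocks set €53.78: toys → 6.25% → €3.36
Pizza slice €5.46: prepared food → 9.25% → €0.51
Action figure €28.57: toys → 6.25% → €1.79
Total tax = €2.67 + €5.87 + €0.24 + €1.67 + €0.81 + €26.18 + €3.36 + €0.51 + €1.79 = €43.10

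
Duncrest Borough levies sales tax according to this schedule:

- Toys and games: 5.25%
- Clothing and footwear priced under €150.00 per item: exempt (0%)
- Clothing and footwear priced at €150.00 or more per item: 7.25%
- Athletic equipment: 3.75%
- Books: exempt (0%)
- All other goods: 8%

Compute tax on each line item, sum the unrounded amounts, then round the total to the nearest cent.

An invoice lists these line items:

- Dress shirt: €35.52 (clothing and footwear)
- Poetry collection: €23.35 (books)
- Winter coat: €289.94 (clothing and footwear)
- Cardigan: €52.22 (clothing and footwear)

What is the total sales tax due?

Dress shirt €35.52: clothing and footwear, under €150.00 → 0% → €0.00
Poetry collection €23.35: books → 0% → €0.00
Winter coat €289.94: clothing and footwear, €150.00 or more → 7.25% → €21.02065
Cardigan €52.22: clothing and footwear, under €150.00 → 0% → €0.00
Unrounded tax sum = €21.02065 → €21.02

€21.02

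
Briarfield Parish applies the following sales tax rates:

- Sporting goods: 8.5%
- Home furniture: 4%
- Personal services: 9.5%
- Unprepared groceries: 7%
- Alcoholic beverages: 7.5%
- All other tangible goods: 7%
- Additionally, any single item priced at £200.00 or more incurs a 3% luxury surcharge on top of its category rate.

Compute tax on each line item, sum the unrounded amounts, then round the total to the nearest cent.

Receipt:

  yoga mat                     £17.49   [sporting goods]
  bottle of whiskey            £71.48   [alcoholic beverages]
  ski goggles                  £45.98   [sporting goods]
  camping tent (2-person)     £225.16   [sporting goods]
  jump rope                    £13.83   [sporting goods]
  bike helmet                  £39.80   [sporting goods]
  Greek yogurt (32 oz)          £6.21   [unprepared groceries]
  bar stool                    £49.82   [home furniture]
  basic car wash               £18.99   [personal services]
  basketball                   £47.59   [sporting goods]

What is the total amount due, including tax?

Yoga mat £17.49: sporting goods → 8.5% → £1.48665
Bottle of whiskey £71.48: alcoholic beverages → 7.5% → £5.361
Ski goggles £45.98: sporting goods → 8.5% → £3.9083
Camping tent (2-person) £225.16: sporting goods → 8.5% + 3% surcharge = 11.5% → £25.8934
Jump rope £13.83: sporting goods → 8.5% → £1.17555
Bike helmet £39.80: sporting goods → 8.5% → £3.383
Greek yogurt (32 oz) £6.21: unprepared groceries → 7% → £0.4347
Bar stool £49.82: home furniture → 4% → £1.9928
Basic car wash £18.99: personal services → 9.5% → £1.80405
Basketball £47.59: sporting goods → 8.5% → £4.04515
Subtotal = £536.35; unrounded tax = £49.4846 → £49.48; total due = £585.83

£585.83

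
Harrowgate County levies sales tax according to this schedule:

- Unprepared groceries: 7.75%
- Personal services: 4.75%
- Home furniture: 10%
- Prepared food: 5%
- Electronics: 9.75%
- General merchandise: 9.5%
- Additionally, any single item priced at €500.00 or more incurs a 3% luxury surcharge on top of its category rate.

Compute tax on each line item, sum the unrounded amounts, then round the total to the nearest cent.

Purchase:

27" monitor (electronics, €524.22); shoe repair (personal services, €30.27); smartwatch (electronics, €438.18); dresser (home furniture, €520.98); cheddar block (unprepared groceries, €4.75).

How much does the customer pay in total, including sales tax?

27" monitor €524.22: electronics → 9.75% + 3% surcharge = 12.75% → €66.83805
Shoe repair €30.27: personal services → 4.75% → €1.437825
Smartwatch €438.18: electronics → 9.75% → €42.72255
Dresser €520.98: home furniture → 10% + 3% surcharge = 13% → €67.7274
Cheddar block €4.75: unprepared groceries → 7.75% → €0.368125
Subtotal = €1518.40; unrounded tax = €179.09395 → €179.09; total due = €1697.49

€1697.49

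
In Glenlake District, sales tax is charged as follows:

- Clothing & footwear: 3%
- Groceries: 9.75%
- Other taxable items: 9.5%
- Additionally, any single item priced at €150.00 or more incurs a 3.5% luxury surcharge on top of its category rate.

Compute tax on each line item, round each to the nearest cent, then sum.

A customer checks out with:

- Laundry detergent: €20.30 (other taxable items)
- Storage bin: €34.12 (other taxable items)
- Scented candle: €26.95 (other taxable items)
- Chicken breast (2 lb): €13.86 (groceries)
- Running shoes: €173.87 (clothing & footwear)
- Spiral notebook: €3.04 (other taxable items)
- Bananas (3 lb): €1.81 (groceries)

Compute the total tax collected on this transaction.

€20.85

Laundry detergent €20.30: other taxable items → 9.5% → €1.93
Storage bin €34.12: other taxable items → 9.5% → €3.24
Scented candle €26.95: other taxable items → 9.5% → €2.56
Chicken breast (2 lb) €13.86: groceries → 9.75% → €1.35
Running shoes €173.87: clothing & footwear → 3% + 3.5% surcharge = 6.5% → €11.30
Spiral notebook €3.04: other taxable items → 9.5% → €0.29
Bananas (3 lb) €1.81: groceries → 9.75% → €0.18
Total tax = €1.93 + €3.24 + €2.56 + €1.35 + €11.30 + €0.29 + €0.18 = €20.85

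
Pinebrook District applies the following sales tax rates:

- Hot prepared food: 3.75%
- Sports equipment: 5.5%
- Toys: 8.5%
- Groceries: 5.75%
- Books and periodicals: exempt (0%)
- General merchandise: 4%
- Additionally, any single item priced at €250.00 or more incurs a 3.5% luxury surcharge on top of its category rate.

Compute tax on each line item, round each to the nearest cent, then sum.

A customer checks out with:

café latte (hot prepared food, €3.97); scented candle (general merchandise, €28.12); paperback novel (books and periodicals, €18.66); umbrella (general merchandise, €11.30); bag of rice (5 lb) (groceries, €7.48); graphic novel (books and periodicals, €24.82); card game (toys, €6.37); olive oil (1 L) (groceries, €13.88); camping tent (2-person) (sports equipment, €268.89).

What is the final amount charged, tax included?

Café latte €3.97: hot prepared food → 3.75% → €0.15
Scented candle €28.12: general merchandise → 4% → €1.12
Paperback novel €18.66: books and periodicals → 0% → €0.00
Umbrella €11.30: general merchandise → 4% → €0.45
Bag of rice (5 lb) €7.48: groceries → 5.75% → €0.43
Graphic novel €24.82: books and periodicals → 0% → €0.00
Card game €6.37: toys → 8.5% → €0.54
Olive oil (1 L) €13.88: groceries → 5.75% → €0.80
Camping tent (2-person) €268.89: sports equipment → 5.5% + 3.5% surcharge = 9% → €24.20
Subtotal = €383.49; tax = €27.69; total due = €411.18

€411.18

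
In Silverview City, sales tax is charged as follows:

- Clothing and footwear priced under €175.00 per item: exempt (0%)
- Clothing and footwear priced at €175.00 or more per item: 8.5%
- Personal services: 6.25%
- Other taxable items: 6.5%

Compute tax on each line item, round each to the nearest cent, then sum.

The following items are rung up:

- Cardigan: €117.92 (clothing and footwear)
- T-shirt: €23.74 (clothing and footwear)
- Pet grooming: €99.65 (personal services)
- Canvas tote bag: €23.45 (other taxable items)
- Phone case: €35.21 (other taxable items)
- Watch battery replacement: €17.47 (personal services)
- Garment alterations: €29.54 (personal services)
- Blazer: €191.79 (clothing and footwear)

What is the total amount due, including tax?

Cardigan €117.92: clothing and footwear, under €175.00 → 0% → €0.00
T-shirt €23.74: clothing and footwear, under €175.00 → 0% → €0.00
Pet grooming €99.65: personal services → 6.25% → €6.23
Canvas tote bag €23.45: other taxable items → 6.5% → €1.52
Phone case €35.21: other taxable items → 6.5% → €2.29
Watch battery replacement €17.47: personal services → 6.25% → €1.09
Garment alterations €29.54: personal services → 6.25% → €1.85
Blazer €191.79: clothing and footwear, €175.00 or more → 8.5% → €16.30
Subtotal = €538.77; tax = €29.28; total due = €568.05

€568.05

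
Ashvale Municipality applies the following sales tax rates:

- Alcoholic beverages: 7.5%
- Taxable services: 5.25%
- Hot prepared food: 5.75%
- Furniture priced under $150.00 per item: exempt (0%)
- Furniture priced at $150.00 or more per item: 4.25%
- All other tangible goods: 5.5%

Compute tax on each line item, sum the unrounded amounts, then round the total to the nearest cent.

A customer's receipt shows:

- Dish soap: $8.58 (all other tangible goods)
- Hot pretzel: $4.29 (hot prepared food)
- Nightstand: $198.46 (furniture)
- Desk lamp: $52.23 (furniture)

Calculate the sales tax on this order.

Dish soap $8.58: all other tangible goods → 5.5% → $0.4719
Hot pretzel $4.29: hot prepared food → 5.75% → $0.246675
Nightstand $198.46: furniture, $150.00 or more → 4.25% → $8.43455
Desk lamp $52.23: furniture, under $150.00 → 0% → $0.00
Unrounded tax sum = $9.153125 → $9.15

$9.15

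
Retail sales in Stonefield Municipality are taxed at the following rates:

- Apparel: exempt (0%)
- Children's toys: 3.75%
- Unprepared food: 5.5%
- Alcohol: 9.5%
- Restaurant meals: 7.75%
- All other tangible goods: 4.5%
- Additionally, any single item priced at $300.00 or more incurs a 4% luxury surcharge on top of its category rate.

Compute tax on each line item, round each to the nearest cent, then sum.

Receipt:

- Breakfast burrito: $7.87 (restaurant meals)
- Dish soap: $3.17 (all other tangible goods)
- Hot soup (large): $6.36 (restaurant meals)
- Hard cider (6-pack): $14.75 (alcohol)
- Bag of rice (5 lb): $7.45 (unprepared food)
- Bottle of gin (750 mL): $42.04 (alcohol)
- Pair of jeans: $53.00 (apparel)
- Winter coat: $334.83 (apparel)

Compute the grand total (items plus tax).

Breakfast burrito $7.87: restaurant meals → 7.75% → $0.61
Dish soap $3.17: all other tangible goods → 4.5% → $0.14
Hot soup (large) $6.36: restaurant meals → 7.75% → $0.49
Hard cider (6-pack) $14.75: alcohol → 9.5% → $1.40
Bag of rice (5 lb) $7.45: unprepared food → 5.5% → $0.41
Bottle of gin (750 mL) $42.04: alcohol → 9.5% → $3.99
Pair of jeans $53.00: apparel → 0% → $0.00
Winter coat $334.83: apparel → 0% + 4% surcharge = 4% → $13.39
Subtotal = $469.47; tax = $20.43; total due = $489.90

$489.90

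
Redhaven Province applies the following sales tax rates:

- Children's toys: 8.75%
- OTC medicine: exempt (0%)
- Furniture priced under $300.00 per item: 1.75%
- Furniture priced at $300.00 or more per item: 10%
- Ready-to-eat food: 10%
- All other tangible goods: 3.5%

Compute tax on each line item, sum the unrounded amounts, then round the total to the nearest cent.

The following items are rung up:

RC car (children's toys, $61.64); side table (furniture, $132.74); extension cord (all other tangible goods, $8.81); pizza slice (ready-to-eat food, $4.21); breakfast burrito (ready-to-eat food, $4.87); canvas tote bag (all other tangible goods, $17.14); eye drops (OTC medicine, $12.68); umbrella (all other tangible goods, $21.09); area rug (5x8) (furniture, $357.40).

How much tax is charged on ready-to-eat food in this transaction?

Pizza slice $4.21: ready-to-eat food → 10% → $0.421
Breakfast burrito $4.87: ready-to-eat food → 10% → $0.487
Tax on ready-to-eat food: unrounded sum = $0.908 → $0.91

$0.91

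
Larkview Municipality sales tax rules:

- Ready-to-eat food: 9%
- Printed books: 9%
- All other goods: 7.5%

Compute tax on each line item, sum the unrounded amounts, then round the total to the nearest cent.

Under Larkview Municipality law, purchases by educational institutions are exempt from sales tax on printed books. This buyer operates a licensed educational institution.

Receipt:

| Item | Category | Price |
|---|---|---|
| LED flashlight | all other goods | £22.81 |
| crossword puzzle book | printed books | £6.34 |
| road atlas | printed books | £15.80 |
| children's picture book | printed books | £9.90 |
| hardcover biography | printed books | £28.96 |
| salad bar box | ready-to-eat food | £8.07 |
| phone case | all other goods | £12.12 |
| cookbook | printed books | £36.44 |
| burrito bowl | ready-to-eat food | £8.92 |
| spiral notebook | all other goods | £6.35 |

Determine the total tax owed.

£4.63

LED flashlight £22.81: all other goods → 7.5% → £1.71075
Crossword puzzle book £6.34: printed books, buyer-exempt → 0% → £0.00
Road atlas £15.80: printed books, buyer-exempt → 0% → £0.00
Children's picture book £9.90: printed books, buyer-exempt → 0% → £0.00
Hardcover biography £28.96: printed books, buyer-exempt → 0% → £0.00
Salad bar box £8.07: ready-to-eat food → 9% → £0.7263
Phone case £12.12: all other goods → 7.5% → £0.909
Cookbook £36.44: printed books, buyer-exempt → 0% → £0.00
Burrito bowl £8.92: ready-to-eat food → 9% → £0.8028
Spiral notebook £6.35: all other goods → 7.5% → £0.47625
Unrounded tax sum = £4.6251 → £4.63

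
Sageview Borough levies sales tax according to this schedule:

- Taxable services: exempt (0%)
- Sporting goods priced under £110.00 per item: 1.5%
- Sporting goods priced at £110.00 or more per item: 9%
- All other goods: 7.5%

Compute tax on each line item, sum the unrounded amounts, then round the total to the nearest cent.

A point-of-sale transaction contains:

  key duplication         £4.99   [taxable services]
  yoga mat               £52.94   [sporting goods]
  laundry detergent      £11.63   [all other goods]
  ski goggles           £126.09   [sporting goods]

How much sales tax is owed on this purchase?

Key duplication £4.99: taxable services → 0% → £0.00
Yoga mat £52.94: sporting goods, under £110.00 → 1.5% → £0.7941
Laundry detergent £11.63: all other goods → 7.5% → £0.87225
Ski goggles £126.09: sporting goods, £110.00 or more → 9% → £11.3481
Unrounded tax sum = £13.01445 → £13.01

£13.01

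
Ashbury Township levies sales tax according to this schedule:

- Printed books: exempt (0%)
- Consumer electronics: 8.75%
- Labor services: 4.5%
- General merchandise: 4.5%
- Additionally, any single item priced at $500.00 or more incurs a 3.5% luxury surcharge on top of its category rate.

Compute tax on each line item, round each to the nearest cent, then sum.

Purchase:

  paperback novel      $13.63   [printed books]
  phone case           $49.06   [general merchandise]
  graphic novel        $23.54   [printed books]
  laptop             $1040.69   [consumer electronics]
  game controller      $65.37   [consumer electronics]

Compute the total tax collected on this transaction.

Paperback novel $13.63: printed books → 0% → $0.00
Phone case $49.06: general merchandise → 4.5% → $2.21
Graphic novel $23.54: printed books → 0% → $0.00
Laptop $1040.69: consumer electronics → 8.75% + 3.5% surcharge = 12.25% → $127.48
Game controller $65.37: consumer electronics → 8.75% → $5.72
Total tax = $2.21 + $127.48 + $5.72 = $135.41

$135.41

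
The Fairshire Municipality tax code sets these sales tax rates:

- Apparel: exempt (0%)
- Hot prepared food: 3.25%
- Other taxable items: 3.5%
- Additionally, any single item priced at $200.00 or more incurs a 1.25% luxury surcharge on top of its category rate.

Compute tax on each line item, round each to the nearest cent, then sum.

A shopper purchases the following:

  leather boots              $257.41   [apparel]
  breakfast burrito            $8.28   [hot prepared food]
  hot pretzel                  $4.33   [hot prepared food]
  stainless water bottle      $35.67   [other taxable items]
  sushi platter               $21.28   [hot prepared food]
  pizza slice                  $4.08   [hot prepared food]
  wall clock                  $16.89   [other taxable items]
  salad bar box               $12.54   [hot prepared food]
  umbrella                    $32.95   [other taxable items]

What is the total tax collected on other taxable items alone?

Stainless water bottle $35.67: other taxable items → 3.5% → $1.25
Wall clock $16.89: other taxable items → 3.5% → $0.59
Umbrella $32.95: other taxable items → 3.5% → $1.15
Tax on other taxable items = $1.25 + $0.59 + $1.15 = $2.99

$2.99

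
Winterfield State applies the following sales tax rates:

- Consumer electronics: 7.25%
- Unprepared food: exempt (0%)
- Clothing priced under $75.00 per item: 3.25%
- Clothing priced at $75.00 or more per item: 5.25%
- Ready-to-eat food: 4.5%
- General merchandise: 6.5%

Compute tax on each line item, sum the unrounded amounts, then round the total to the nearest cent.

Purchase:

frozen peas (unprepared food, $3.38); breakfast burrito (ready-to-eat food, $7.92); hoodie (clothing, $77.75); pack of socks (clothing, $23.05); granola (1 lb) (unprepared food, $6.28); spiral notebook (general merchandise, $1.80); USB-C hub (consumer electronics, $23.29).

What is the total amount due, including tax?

Frozen peas $3.38: unprepared food → 0% → $0.00
Breakfast burrito $7.92: ready-to-eat food → 4.5% → $0.3564
Hoodie $77.75: clothing, $75.00 or more → 5.25% → $4.081875
Pack of socks $23.05: clothing, under $75.00 → 3.25% → $0.749125
Granola (1 lb) $6.28: unprepared food → 0% → $0.00
Spiral notebook $1.80: general merchandise → 6.5% → $0.117
USB-C hub $23.29: consumer electronics → 7.25% → $1.688525
Subtotal = $143.47; unrounded tax = $6.992925 → $6.99; total due = $150.46

$150.46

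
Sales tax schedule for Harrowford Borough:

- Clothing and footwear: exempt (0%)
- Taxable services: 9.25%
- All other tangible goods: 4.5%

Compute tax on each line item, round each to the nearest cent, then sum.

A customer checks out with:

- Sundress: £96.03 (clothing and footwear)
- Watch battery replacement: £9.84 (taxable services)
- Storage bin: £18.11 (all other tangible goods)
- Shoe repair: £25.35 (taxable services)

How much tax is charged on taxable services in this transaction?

£3.25

Watch battery replacement £9.84: taxable services → 9.25% → £0.91
Shoe repair £25.35: taxable services → 9.25% → £2.34
Tax on taxable services = £0.91 + £2.34 = £3.25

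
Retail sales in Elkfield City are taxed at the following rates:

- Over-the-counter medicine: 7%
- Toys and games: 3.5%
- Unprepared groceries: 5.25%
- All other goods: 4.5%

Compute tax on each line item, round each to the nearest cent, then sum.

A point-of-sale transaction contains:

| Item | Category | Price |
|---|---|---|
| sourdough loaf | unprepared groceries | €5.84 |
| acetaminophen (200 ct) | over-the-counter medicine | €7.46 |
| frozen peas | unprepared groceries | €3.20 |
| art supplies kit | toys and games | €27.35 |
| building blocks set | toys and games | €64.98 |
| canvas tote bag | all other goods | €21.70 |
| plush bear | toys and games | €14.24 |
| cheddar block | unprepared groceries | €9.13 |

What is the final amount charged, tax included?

€160.09

Sourdough loaf €5.84: unprepared groceries → 5.25% → €0.31
Acetaminophen (200 ct) €7.46: over-the-counter medicine → 7% → €0.52
Frozen peas €3.20: unprepared groceries → 5.25% → €0.17
Art supplies kit €27.35: toys and games → 3.5% → €0.96
Building blocks set €64.98: toys and games → 3.5% → €2.27
Canvas tote bag €21.70: all other goods → 4.5% → €0.98
Plush bear €14.24: toys and games → 3.5% → €0.50
Cheddar block €9.13: unprepared groceries → 5.25% → €0.48
Subtotal = €153.90; tax = €6.19; total due = €160.09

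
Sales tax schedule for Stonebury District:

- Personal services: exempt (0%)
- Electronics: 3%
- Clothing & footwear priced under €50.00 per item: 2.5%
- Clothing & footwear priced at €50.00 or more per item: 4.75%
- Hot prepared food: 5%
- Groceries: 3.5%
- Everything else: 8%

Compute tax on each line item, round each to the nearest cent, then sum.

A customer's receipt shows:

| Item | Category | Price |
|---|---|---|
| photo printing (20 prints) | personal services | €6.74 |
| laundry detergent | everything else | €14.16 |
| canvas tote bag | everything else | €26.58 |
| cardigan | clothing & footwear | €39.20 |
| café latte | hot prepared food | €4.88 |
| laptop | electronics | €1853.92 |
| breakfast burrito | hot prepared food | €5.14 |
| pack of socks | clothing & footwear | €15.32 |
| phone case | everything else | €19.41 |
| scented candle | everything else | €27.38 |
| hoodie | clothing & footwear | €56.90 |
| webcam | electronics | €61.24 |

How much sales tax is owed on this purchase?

€69.02

Photo printing (20 prints) €6.74: personal services → 0% → €0.00
Laundry detergent €14.16: everything else → 8% → €1.13
Canvas tote bag €26.58: everything else → 8% → €2.13
Cardigan €39.20: clothing & footwear, under €50.00 → 2.5% → €0.98
Café latte €4.88: hot prepared food → 5% → €0.24
Laptop €1853.92: electronics → 3% → €55.62
Breakfast burrito €5.14: hot prepared food → 5% → €0.26
Pack of socks €15.32: clothing & footwear, under €50.00 → 2.5% → €0.38
Phone case €19.41: everything else → 8% → €1.55
Scented candle €27.38: everything else → 8% → €2.19
Hoodie €56.90: clothing & footwear, €50.00 or more → 4.75% → €2.70
Webcam €61.24: electronics → 3% → €1.84
Total tax = €1.13 + €2.13 + €0.98 + €0.24 + €55.62 + €0.26 + €0.38 + €1.55 + €2.19 + €2.70 + €1.84 = €69.02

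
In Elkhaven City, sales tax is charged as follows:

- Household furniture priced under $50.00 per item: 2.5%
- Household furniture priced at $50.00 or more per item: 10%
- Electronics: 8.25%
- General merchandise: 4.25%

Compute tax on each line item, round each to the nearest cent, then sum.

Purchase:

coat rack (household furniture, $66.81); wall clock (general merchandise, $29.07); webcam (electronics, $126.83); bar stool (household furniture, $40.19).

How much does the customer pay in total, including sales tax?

$282.28

Coat rack $66.81: household furniture, $50.00 or more → 10% → $6.68
Wall clock $29.07: general merchandise → 4.25% → $1.24
Webcam $126.83: electronics → 8.25% → $10.46
Bar stool $40.19: household furniture, under $50.00 → 2.5% → $1.00
Subtotal = $262.90; tax = $19.38; total due = $282.28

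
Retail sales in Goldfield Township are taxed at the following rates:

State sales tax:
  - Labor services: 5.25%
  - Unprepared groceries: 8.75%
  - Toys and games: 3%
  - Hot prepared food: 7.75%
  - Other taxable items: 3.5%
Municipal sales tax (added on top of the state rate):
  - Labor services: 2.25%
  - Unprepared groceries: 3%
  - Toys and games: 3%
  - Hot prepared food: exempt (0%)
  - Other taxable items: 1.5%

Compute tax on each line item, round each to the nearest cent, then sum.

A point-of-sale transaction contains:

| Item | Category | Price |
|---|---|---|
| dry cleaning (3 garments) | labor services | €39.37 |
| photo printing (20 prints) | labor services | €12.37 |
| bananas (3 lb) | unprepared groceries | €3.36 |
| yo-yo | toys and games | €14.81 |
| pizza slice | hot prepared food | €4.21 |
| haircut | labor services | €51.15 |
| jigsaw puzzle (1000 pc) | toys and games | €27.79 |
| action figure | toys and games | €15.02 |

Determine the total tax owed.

€11.90

Dry cleaning (3 garments) €39.37: labor services → 5.25% + 2.25% municipal = 7.5% → €2.95
Photo printing (20 prints) €12.37: labor services → 5.25% + 2.25% municipal = 7.5% → €0.93
Bananas (3 lb) €3.36: unprepared groceries → 8.75% + 3% municipal = 11.75% → €0.39
Yo-yo €14.81: toys and games → 3% + 3% municipal = 6% → €0.89
Pizza slice €4.21: hot prepared food → 7.75% + 0% municipal = 7.75% → €0.33
Haircut €51.15: labor services → 5.25% + 2.25% municipal = 7.5% → €3.84
Jigsaw puzzle (1000 pc) €27.79: toys and games → 3% + 3% municipal = 6% → €1.67
Action figure €15.02: toys and games → 3% + 3% municipal = 6% → €0.90
Total tax = €2.95 + €0.93 + €0.39 + €0.89 + €0.33 + €3.84 + €1.67 + €0.90 = €11.90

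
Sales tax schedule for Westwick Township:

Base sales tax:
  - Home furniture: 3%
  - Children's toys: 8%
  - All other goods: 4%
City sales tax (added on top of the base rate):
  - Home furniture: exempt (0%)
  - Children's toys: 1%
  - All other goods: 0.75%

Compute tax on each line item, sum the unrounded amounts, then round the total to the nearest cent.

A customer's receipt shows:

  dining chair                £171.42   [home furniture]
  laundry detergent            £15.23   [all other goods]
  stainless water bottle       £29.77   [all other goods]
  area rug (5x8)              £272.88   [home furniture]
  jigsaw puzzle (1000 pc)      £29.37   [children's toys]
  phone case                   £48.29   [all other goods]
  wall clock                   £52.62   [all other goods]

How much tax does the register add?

Dining chair £171.42: home furniture → 3% + 0% city = 3% → £5.1426
Laundry detergent £15.23: all other goods → 4% + 0.75% city = 4.75% → £0.723425
Stainless water bottle £29.77: all other goods → 4% + 0.75% city = 4.75% → £1.414075
Area rug (5x8) £272.88: home furniture → 3% + 0% city = 3% → £8.1864
Jigsaw puzzle (1000 pc) £29.37: children's toys → 8% + 1% city = 9% → £2.6433
Phone case £48.29: all other goods → 4% + 0.75% city = 4.75% → £2.293775
Wall clock £52.62: all other goods → 4% + 0.75% city = 4.75% → £2.49945
Unrounded tax sum = £22.903025 → £22.90

£22.90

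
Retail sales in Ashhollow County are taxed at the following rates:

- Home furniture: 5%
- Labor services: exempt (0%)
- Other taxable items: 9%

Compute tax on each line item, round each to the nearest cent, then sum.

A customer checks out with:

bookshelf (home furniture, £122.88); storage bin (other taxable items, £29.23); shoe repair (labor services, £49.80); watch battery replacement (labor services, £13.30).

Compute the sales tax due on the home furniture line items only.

Bookshelf £122.88: home furniture → 5% → £6.14
Tax on home furniture = £6.14

£6.14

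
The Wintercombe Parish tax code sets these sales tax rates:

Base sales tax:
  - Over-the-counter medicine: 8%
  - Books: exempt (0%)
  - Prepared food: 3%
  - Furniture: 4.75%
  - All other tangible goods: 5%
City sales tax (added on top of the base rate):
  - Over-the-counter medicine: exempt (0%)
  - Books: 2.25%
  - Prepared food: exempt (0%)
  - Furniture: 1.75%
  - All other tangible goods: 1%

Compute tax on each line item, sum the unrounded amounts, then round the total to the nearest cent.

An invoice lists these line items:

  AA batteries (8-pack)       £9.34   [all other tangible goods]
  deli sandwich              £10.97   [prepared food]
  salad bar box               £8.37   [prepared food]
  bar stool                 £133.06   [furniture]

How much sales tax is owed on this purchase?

AA batteries (8-pack) £9.34: all other tangible goods → 5% + 1% city = 6% → £0.5604
Deli sandwich £10.97: prepared food → 3% + 0% city = 3% → £0.3291
Salad bar box £8.37: prepared food → 3% + 0% city = 3% → £0.2511
Bar stool £133.06: furniture → 4.75% + 1.75% city = 6.5% → £8.6489
Unrounded tax sum = £9.7895 → £9.79

£9.79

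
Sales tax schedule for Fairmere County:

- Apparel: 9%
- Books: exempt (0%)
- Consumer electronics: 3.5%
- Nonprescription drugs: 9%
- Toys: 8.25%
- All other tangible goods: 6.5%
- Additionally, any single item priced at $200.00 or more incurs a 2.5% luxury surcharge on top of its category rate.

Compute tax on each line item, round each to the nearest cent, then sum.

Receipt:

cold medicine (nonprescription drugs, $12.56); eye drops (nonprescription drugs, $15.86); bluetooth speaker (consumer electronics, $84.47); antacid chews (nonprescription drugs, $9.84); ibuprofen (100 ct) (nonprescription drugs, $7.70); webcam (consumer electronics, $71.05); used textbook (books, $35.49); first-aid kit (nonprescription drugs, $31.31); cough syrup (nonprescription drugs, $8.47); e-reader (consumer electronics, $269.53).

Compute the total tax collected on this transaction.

$29.34

Cold medicine $12.56: nonprescription drugs → 9% → $1.13
Eye drops $15.86: nonprescription drugs → 9% → $1.43
Bluetooth speaker $84.47: consumer electronics → 3.5% → $2.96
Antacid chews $9.84: nonprescription drugs → 9% → $0.89
Ibuprofen (100 ct) $7.70: nonprescription drugs → 9% → $0.69
Webcam $71.05: consumer electronics → 3.5% → $2.49
Used textbook $35.49: books → 0% → $0.00
First-aid kit $31.31: nonprescription drugs → 9% → $2.82
Cough syrup $8.47: nonprescription drugs → 9% → $0.76
E-reader $269.53: consumer electronics → 3.5% + 2.5% surcharge = 6% → $16.17
Total tax = $1.13 + $1.43 + $2.96 + $0.89 + $0.69 + $2.49 + $2.82 + $0.76 + $16.17 = $29.34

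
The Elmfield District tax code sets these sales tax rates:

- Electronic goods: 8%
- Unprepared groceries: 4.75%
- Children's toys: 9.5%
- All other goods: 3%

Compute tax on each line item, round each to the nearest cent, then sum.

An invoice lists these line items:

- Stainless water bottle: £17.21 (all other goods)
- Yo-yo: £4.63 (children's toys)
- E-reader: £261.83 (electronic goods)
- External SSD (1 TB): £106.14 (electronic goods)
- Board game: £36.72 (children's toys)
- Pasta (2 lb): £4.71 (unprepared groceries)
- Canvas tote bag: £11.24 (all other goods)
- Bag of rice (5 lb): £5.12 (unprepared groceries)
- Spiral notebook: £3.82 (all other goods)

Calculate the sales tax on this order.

Stainless water bottle £17.21: all other goods → 3% → £0.52
Yo-yo £4.63: children's toys → 9.5% → £0.44
E-reader £261.83: electronic goods → 8% → £20.95
External SSD (1 TB) £106.14: electronic goods → 8% → £8.49
Board game £36.72: children's toys → 9.5% → £3.49
Pasta (2 lb) £4.71: unprepared groceries → 4.75% → £0.22
Canvas tote bag £11.24: all other goods → 3% → £0.34
Bag of rice (5 lb) £5.12: unprepared groceries → 4.75% → £0.24
Spiral notebook £3.82: all other goods → 3% → £0.11
Total tax = £0.52 + £0.44 + £20.95 + £8.49 + £3.49 + £0.22 + £0.34 + £0.24 + £0.11 = £34.80

£34.80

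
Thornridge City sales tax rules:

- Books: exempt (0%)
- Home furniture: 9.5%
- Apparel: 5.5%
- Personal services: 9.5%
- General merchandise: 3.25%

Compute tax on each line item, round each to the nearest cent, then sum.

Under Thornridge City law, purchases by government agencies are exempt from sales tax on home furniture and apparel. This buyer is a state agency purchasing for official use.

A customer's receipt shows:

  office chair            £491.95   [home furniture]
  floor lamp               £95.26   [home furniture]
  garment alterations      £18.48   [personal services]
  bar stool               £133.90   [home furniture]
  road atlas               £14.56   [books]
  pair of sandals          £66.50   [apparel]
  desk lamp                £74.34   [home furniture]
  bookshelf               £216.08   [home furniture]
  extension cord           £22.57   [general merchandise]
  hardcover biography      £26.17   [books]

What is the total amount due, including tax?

£1162.30

Office chair £491.95: home furniture, buyer-exempt → 0% → £0.00
Floor lamp £95.26: home furniture, buyer-exempt → 0% → £0.00
Garment alterations £18.48: personal services → 9.5% → £1.76
Bar stool £133.90: home furniture, buyer-exempt → 0% → £0.00
Road atlas £14.56: books → 0% → £0.00
Pair of sandals £66.50: apparel, buyer-exempt → 0% → £0.00
Desk lamp £74.34: home furniture, buyer-exempt → 0% → £0.00
Bookshelf £216.08: home furniture, buyer-exempt → 0% → £0.00
Extension cord £22.57: general merchandise → 3.25% → £0.73
Hardcover biography £26.17: books → 0% → £0.00
Subtotal = £1159.81; tax = £2.49; total due = £1162.30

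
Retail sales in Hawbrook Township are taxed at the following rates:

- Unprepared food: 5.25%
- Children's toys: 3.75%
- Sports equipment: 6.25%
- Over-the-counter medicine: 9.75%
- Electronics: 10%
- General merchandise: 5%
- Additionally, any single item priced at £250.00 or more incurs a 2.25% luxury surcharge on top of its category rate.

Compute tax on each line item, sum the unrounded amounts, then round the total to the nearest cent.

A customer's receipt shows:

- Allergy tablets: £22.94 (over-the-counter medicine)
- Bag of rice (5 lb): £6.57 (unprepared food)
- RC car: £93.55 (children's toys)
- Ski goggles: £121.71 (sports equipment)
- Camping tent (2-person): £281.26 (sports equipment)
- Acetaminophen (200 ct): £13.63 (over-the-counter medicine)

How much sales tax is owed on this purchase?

£38.93

Allergy tablets £22.94: over-the-counter medicine → 9.75% → £2.23665
Bag of rice (5 lb) £6.57: unprepared food → 5.25% → £0.344925
RC car £93.55: children's toys → 3.75% → £3.508125
Ski goggles £121.71: sports equipment → 6.25% → £7.606875
Camping tent (2-person) £281.26: sports equipment → 6.25% + 2.25% surcharge = 8.5% → £23.9071
Acetaminophen (200 ct) £13.63: over-the-counter medicine → 9.75% → £1.328925
Unrounded tax sum = £38.9326 → £38.93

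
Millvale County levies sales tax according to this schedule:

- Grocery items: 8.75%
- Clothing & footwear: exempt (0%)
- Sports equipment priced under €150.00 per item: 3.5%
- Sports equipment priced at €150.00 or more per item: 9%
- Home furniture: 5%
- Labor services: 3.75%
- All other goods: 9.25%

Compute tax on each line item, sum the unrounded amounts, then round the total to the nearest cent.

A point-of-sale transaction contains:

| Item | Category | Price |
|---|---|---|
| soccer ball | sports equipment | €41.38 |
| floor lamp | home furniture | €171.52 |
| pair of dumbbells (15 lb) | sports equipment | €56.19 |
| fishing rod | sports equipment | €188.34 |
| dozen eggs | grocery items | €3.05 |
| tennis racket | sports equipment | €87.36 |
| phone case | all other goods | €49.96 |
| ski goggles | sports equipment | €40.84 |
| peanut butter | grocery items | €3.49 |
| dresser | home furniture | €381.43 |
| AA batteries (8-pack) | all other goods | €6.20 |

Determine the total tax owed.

€58.27

Soccer ball €41.38: sports equipment, under €150.00 → 3.5% → €1.4483
Floor lamp €171.52: home furniture → 5% → €8.576
Pair of dumbbells (15 lb) €56.19: sports equipment, under €150.00 → 3.5% → €1.96665
Fishing rod €188.34: sports equipment, €150.00 or more → 9% → €16.9506
Dozen eggs €3.05: grocery items → 8.75% → €0.266875
Tennis racket €87.36: sports equipment, under €150.00 → 3.5% → €3.0576
Phone case €49.96: all other goods → 9.25% → €4.6213
Ski goggles €40.84: sports equipment, under €150.00 → 3.5% → €1.4294
Peanut butter €3.49: grocery items → 8.75% → €0.305375
Dresser €381.43: home furniture → 5% → €19.0715
AA batteries (8-pack) €6.20: all other goods → 9.25% → €0.5735
Unrounded tax sum = €58.2671 → €58.27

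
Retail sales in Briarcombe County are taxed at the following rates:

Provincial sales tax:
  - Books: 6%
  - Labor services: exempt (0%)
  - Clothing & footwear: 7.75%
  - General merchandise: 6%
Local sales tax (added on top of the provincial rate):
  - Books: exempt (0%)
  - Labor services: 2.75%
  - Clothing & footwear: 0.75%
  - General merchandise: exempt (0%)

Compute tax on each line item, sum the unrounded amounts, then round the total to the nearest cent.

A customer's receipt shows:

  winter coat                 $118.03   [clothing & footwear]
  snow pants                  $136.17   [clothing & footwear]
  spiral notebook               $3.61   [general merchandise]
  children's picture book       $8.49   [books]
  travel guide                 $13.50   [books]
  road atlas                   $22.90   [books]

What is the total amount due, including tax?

Winter coat $118.03: clothing & footwear → 7.75% + 0.75% local = 8.5% → $10.03255
Snow pants $136.17: clothing & footwear → 7.75% + 0.75% local = 8.5% → $11.57445
Spiral notebook $3.61: general merchandise → 6% + 0% local = 6% → $0.2166
Children's picture book $8.49: books → 6% + 0% local = 6% → $0.5094
Travel guide $13.50: books → 6% + 0% local = 6% → $0.81
Road atlas $22.90: books → 6% + 0% local = 6% → $1.374
Subtotal = $302.70; unrounded tax = $24.517 → $24.52; total due = $327.22

$327.22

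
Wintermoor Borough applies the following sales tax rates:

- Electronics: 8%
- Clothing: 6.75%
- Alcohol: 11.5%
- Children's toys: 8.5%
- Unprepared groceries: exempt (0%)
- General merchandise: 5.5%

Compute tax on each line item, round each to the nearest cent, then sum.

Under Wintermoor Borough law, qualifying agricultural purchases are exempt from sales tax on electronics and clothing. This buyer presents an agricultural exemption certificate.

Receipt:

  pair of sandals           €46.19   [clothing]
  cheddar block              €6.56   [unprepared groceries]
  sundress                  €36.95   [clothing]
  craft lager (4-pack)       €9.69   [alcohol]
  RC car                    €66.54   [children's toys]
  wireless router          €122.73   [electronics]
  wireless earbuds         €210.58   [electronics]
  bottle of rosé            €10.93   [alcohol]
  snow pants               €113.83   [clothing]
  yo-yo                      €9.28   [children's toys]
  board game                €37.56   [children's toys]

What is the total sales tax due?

Pair of sandals €46.19: clothing, buyer-exempt → 0% → €0.00
Cheddar block €6.56: unprepared groceries → 0% → €0.00
Sundress €36.95: clothing, buyer-exempt → 0% → €0.00
Craft lager (4-pack) €9.69: alcohol → 11.5% → €1.11
RC car €66.54: children's toys → 8.5% → €5.66
Wireless router €122.73: electronics, buyer-exempt → 0% → €0.00
Wireless earbuds €210.58: electronics, buyer-exempt → 0% → €0.00
Bottle of rosé €10.93: alcohol → 11.5% → €1.26
Snow pants €113.83: clothing, buyer-exempt → 0% → €0.00
Yo-yo €9.28: children's toys → 8.5% → €0.79
Board game €37.56: children's toys → 8.5% → €3.19
Total tax = €1.11 + €5.66 + €1.26 + €0.79 + €3.19 = €12.01

€12.01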